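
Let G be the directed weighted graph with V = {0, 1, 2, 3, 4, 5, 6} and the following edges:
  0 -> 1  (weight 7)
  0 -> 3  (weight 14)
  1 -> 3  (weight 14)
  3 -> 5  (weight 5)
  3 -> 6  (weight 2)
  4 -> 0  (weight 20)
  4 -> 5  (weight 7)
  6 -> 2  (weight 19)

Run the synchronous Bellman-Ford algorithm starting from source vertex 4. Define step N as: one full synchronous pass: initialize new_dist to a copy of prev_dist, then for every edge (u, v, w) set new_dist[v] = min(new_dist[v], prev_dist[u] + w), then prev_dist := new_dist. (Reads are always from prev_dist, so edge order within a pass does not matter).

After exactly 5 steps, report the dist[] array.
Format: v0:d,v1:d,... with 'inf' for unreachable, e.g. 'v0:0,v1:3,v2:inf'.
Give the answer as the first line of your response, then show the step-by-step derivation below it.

v0:20,v1:27,v2:55,v3:34,v4:0,v5:7,v6:36

step 1: dist = v0:20,v1:inf,v2:inf,v3:inf,v4:0,v5:7,v6:inf
step 2: dist = v0:20,v1:27,v2:inf,v3:34,v4:0,v5:7,v6:inf
step 3: dist = v0:20,v1:27,v2:inf,v3:34,v4:0,v5:7,v6:36
step 4: dist = v0:20,v1:27,v2:55,v3:34,v4:0,v5:7,v6:36
step 5: dist = v0:20,v1:27,v2:55,v3:34,v4:0,v5:7,v6:36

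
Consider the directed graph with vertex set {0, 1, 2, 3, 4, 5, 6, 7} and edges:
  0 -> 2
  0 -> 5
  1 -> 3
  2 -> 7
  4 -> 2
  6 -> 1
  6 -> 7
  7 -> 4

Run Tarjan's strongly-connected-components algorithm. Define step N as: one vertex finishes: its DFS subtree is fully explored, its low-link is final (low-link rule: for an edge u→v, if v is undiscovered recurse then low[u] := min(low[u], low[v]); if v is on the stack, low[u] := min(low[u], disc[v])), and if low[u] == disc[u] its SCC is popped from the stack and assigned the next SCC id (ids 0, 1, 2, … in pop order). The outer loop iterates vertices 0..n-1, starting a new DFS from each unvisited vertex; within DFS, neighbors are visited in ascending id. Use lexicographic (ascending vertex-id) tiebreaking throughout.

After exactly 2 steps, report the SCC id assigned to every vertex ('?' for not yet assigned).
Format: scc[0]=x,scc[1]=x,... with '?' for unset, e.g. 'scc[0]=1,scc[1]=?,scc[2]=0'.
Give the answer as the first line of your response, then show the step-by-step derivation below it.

scc[0]=?,scc[1]=?,scc[2]=?,scc[3]=?,scc[4]=?,scc[5]=?,scc[6]=?,scc[7]=?

step 1: low=(low[0]=0,low[1]=?,low[2]=1,low[3]=?,low[4]=1,low[5]=?,low[6]=?,low[7]=2); scc=(scc[0]=?,scc[1]=?,scc[2]=?,scc[3]=?,scc[4]=?,scc[5]=?,scc[6]=?,scc[7]=?)
step 2: low=(low[0]=0,low[1]=?,low[2]=1,low[3]=?,low[4]=1,low[5]=?,low[6]=?,low[7]=1); scc=(scc[0]=?,scc[1]=?,scc[2]=?,scc[3]=?,scc[4]=?,scc[5]=?,scc[6]=?,scc[7]=?)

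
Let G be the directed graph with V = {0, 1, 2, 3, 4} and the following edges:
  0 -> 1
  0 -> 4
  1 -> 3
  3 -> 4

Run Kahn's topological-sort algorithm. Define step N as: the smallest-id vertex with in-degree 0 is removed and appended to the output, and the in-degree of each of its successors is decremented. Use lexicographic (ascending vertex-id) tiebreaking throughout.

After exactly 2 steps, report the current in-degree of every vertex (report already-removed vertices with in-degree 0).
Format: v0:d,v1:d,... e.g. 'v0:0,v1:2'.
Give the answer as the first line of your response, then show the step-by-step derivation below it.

v0:0,v1:0,v2:0,v3:0,v4:1

step 1: output 0; order=[0]; indeg=(0,0,0,1,1)
step 2: output 1; order=[0,1]; indeg=(0,0,0,0,1)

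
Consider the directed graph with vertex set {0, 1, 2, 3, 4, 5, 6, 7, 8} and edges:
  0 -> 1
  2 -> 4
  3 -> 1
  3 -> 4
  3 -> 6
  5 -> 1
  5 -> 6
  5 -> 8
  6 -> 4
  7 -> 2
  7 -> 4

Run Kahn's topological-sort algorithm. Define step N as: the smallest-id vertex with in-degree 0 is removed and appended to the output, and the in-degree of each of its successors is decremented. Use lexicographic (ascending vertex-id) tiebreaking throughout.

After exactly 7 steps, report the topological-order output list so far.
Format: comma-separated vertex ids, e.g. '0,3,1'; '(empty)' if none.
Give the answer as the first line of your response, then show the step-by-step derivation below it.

0,3,5,1,6,7,2

step 1: output 0; order=[0]; indeg=(0,2,1,0,4,0,2,0,1)
step 2: output 3; order=[0,3]; indeg=(0,1,1,0,3,0,1,0,1)
step 3: output 5; order=[0,3,5]; indeg=(0,0,1,0,3,0,0,0,0)
step 4: output 1; order=[0,3,5,1]; indeg=(0,0,1,0,3,0,0,0,0)
step 5: output 6; order=[0,3,5,1,6]; indeg=(0,0,1,0,2,0,0,0,0)
step 6: output 7; order=[0,3,5,1,6,7]; indeg=(0,0,0,0,1,0,0,0,0)
step 7: output 2; order=[0,3,5,1,6,7,2]; indeg=(0,0,0,0,0,0,0,0,0)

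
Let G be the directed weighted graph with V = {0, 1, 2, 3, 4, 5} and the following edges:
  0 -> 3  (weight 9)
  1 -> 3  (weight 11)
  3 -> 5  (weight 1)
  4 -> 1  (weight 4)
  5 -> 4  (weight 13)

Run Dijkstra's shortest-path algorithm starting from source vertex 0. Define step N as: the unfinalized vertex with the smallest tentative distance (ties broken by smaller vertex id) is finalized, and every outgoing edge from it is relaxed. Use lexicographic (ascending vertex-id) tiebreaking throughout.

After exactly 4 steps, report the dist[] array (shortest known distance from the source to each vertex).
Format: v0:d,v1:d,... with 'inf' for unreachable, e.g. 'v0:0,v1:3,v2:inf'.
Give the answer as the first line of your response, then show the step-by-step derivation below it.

v0:0,v1:27,v2:inf,v3:9,v4:23,v5:10

step 1: dist = v0:0,v1:inf,v2:inf,v3:9,v4:inf,v5:inf
step 2: dist = v0:0,v1:inf,v2:inf,v3:9,v4:inf,v5:10
step 3: dist = v0:0,v1:inf,v2:inf,v3:9,v4:23,v5:10
step 4: dist = v0:0,v1:27,v2:inf,v3:9,v4:23,v5:10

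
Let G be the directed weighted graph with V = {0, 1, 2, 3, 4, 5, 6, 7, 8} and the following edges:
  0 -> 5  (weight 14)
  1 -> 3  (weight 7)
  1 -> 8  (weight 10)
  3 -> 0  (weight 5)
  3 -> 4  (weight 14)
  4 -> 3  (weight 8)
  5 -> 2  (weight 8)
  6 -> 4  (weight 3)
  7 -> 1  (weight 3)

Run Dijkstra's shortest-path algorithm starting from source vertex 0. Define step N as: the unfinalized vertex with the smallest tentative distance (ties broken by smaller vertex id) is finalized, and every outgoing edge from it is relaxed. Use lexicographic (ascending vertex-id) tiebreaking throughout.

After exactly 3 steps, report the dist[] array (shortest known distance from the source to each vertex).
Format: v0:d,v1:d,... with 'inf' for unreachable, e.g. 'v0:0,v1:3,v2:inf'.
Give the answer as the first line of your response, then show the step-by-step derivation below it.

v0:0,v1:inf,v2:22,v3:inf,v4:inf,v5:14,v6:inf,v7:inf,v8:inf

step 1: dist = v0:0,v1:inf,v2:inf,v3:inf,v4:inf,v5:14,v6:inf,v7:inf,v8:inf
step 2: dist = v0:0,v1:inf,v2:22,v3:inf,v4:inf,v5:14,v6:inf,v7:inf,v8:inf
step 3: dist = v0:0,v1:inf,v2:22,v3:inf,v4:inf,v5:14,v6:inf,v7:inf,v8:inf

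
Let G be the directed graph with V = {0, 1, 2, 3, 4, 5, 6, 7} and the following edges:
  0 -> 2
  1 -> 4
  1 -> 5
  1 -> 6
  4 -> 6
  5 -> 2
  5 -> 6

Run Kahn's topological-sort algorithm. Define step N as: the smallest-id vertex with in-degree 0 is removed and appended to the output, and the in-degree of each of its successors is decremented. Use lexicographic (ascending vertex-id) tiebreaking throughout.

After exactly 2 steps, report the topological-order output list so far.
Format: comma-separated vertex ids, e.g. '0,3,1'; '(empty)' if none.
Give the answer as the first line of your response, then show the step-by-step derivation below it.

0,1

step 1: output 0; order=[0]; indeg=(0,0,1,0,1,1,3,0)
step 2: output 1; order=[0,1]; indeg=(0,0,1,0,0,0,2,0)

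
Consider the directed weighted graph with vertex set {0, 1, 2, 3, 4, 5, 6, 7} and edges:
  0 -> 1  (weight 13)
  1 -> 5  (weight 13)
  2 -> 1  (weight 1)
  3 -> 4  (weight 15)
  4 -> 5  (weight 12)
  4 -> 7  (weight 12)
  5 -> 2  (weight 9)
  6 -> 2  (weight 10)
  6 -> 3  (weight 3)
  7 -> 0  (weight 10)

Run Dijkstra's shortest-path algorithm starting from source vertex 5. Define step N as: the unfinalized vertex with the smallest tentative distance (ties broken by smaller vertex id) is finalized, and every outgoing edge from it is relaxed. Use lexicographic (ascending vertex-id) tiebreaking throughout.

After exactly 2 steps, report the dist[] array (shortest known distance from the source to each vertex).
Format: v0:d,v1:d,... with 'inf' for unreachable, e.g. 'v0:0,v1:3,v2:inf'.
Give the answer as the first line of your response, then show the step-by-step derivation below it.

v0:inf,v1:10,v2:9,v3:inf,v4:inf,v5:0,v6:inf,v7:inf

step 1: dist = v0:inf,v1:inf,v2:9,v3:inf,v4:inf,v5:0,v6:inf,v7:inf
step 2: dist = v0:inf,v1:10,v2:9,v3:inf,v4:inf,v5:0,v6:inf,v7:inf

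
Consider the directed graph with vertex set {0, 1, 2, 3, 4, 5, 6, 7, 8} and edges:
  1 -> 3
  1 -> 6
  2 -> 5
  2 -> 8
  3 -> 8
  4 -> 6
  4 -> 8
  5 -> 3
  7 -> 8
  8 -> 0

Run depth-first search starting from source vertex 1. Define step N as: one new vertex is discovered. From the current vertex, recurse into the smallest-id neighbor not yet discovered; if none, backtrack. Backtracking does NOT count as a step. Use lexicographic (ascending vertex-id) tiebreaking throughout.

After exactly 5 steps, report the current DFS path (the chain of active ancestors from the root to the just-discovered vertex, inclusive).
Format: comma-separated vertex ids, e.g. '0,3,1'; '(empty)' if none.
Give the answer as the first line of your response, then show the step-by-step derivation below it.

1,6

step 1: discover 1; path=1; order=1
step 2: discover 3; path=1>3; order=1,3
step 3: discover 8; path=1>3>8; order=1,3,8
step 4: discover 0; path=1>3>8>0; order=1,3,8,0
step 5: discover 6; path=1>6; order=1,3,8,0,6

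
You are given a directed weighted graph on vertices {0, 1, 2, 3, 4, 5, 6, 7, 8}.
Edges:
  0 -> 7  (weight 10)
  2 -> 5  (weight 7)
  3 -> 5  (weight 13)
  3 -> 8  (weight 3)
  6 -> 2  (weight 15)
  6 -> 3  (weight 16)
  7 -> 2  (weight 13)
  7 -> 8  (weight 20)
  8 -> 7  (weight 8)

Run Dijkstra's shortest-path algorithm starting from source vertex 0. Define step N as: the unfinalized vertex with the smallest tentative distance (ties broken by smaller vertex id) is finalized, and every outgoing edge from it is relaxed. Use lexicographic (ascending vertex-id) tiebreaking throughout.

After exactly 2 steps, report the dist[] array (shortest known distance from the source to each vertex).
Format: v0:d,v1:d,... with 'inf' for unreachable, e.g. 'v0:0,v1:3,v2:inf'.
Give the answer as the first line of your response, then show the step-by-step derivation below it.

v0:0,v1:inf,v2:23,v3:inf,v4:inf,v5:inf,v6:inf,v7:10,v8:30

step 1: dist = v0:0,v1:inf,v2:inf,v3:inf,v4:inf,v5:inf,v6:inf,v7:10,v8:inf
step 2: dist = v0:0,v1:inf,v2:23,v3:inf,v4:inf,v5:inf,v6:inf,v7:10,v8:30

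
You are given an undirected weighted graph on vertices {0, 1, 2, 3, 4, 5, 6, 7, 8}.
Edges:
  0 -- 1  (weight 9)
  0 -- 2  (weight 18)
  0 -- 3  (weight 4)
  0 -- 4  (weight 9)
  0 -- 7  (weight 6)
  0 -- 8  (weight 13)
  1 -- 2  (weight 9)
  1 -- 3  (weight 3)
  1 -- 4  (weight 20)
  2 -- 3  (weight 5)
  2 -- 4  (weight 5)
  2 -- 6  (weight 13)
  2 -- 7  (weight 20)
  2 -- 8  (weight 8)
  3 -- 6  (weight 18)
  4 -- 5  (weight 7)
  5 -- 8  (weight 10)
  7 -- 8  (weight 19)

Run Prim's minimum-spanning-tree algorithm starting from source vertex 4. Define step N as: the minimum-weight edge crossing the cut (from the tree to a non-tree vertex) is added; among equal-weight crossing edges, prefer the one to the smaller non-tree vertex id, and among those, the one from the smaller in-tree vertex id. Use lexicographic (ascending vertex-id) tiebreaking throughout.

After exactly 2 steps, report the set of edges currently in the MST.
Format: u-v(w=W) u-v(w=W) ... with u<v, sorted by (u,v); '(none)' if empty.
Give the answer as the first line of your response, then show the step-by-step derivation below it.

2-3(w=5) 2-4(w=5)

step 1: add edge 2-4 (w=5); MST = {2-4(w=5)}
step 2: add edge 2-3 (w=5); MST = {2-3(w=5) 2-4(w=5)}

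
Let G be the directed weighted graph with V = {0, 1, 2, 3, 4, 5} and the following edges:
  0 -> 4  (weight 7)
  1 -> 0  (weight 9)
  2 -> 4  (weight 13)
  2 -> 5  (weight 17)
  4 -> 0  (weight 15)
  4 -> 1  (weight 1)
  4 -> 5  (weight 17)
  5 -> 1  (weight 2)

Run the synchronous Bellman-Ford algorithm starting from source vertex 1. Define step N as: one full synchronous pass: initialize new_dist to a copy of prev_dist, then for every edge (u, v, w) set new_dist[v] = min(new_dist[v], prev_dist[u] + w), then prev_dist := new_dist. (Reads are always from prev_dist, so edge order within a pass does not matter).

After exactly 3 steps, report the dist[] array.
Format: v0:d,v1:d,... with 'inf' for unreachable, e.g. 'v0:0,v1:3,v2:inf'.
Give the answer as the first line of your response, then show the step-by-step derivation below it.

v0:9,v1:0,v2:inf,v3:inf,v4:16,v5:33

step 1: dist = v0:9,v1:0,v2:inf,v3:inf,v4:inf,v5:inf
step 2: dist = v0:9,v1:0,v2:inf,v3:inf,v4:16,v5:inf
step 3: dist = v0:9,v1:0,v2:inf,v3:inf,v4:16,v5:33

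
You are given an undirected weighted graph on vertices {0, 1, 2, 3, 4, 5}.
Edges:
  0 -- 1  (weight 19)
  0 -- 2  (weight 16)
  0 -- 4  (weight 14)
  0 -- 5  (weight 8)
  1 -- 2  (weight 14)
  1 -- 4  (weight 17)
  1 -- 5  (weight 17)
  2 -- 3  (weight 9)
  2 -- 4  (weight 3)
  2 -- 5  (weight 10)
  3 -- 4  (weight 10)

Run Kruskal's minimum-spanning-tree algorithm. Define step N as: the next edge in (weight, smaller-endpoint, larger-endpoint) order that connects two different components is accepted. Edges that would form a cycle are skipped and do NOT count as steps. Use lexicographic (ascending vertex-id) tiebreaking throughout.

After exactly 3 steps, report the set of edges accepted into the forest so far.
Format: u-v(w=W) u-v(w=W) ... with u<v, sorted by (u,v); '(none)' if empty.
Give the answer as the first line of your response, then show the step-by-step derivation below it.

0-5(w=8) 2-3(w=9) 2-4(w=3)

step 1: add edge 2-4 (w=3); MST = {2-4(w=3)}
step 2: add edge 0-5 (w=8); MST = {0-5(w=8) 2-4(w=3)}
step 3: add edge 2-3 (w=9); MST = {0-5(w=8) 2-3(w=9) 2-4(w=3)}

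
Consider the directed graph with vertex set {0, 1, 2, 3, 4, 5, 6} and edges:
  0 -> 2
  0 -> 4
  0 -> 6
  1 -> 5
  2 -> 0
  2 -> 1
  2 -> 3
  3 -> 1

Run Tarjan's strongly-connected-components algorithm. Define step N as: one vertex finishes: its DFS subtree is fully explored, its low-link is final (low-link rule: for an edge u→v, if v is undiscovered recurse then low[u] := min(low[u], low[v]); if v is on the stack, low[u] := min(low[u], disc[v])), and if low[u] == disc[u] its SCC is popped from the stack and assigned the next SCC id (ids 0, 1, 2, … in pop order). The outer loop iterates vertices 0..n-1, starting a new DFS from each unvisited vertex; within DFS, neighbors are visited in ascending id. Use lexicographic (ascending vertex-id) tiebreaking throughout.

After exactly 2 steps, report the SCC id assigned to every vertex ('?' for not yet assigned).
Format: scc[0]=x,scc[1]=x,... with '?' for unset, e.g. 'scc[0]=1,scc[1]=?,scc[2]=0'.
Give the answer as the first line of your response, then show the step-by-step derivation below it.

scc[0]=?,scc[1]=1,scc[2]=?,scc[3]=?,scc[4]=?,scc[5]=0,scc[6]=?

step 1: low=(low[0]=0,low[1]=2,low[2]=0,low[3]=?,low[4]=?,low[5]=3,low[6]=?); scc=(scc[0]=?,scc[1]=?,scc[2]=?,scc[3]=?,scc[4]=?,scc[5]=0,scc[6]=?)
step 2: low=(low[0]=0,low[1]=2,low[2]=0,low[3]=?,low[4]=?,low[5]=3,low[6]=?); scc=(scc[0]=?,scc[1]=1,scc[2]=?,scc[3]=?,scc[4]=?,scc[5]=0,scc[6]=?)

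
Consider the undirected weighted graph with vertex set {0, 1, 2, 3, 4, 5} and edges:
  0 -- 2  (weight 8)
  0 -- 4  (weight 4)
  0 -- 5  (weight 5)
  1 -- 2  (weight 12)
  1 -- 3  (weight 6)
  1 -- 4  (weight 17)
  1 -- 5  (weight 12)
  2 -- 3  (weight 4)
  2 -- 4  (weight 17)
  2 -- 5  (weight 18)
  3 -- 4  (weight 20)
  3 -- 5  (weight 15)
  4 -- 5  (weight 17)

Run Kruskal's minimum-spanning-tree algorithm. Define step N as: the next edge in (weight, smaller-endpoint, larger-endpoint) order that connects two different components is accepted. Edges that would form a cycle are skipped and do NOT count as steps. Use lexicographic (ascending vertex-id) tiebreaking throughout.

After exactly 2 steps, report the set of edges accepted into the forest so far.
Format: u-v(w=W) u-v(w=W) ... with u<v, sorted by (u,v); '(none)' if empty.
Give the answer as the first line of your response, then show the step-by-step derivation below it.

0-4(w=4) 2-3(w=4)

step 1: add edge 0-4 (w=4); MST = {0-4(w=4)}
step 2: add edge 2-3 (w=4); MST = {0-4(w=4) 2-3(w=4)}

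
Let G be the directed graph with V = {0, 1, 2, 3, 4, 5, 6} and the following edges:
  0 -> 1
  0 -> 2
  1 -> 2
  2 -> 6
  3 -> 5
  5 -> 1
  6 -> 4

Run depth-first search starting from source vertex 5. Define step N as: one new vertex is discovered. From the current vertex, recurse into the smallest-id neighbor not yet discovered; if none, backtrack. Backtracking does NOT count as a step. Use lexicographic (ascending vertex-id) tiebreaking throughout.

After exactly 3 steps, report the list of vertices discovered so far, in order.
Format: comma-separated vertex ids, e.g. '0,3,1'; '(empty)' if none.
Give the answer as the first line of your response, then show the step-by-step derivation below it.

5,1,2

step 1: discover 5; path=5; order=5
step 2: discover 1; path=5>1; order=5,1
step 3: discover 2; path=5>1>2; order=5,1,2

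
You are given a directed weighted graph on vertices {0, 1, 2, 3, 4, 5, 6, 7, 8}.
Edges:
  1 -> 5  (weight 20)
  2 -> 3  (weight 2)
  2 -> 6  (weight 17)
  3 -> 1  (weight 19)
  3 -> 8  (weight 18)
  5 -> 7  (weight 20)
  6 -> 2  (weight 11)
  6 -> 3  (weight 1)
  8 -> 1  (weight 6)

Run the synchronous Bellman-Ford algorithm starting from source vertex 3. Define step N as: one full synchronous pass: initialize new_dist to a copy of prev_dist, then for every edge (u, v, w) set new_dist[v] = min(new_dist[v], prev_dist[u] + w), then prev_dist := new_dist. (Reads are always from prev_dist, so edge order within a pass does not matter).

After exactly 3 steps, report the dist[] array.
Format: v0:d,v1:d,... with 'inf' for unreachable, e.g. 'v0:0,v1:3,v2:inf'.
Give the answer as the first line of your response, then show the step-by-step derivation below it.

v0:inf,v1:19,v2:inf,v3:0,v4:inf,v5:39,v6:inf,v7:59,v8:18

step 1: dist = v0:inf,v1:19,v2:inf,v3:0,v4:inf,v5:inf,v6:inf,v7:inf,v8:18
step 2: dist = v0:inf,v1:19,v2:inf,v3:0,v4:inf,v5:39,v6:inf,v7:inf,v8:18
step 3: dist = v0:inf,v1:19,v2:inf,v3:0,v4:inf,v5:39,v6:inf,v7:59,v8:18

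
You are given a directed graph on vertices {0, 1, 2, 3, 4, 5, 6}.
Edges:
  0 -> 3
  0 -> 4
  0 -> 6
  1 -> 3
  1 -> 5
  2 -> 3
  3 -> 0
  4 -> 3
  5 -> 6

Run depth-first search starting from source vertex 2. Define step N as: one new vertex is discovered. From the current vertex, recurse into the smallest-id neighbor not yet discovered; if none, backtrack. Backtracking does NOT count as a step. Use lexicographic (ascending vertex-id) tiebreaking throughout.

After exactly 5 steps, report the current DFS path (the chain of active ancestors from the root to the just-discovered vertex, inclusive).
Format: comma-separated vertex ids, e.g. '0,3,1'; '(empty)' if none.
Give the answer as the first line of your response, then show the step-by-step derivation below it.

2,3,0,6

step 1: discover 2; path=2; order=2
step 2: discover 3; path=2>3; order=2,3
step 3: discover 0; path=2>3>0; order=2,3,0
step 4: discover 4; path=2>3>0>4; order=2,3,0,4
step 5: discover 6; path=2>3>0>6; order=2,3,0,4,6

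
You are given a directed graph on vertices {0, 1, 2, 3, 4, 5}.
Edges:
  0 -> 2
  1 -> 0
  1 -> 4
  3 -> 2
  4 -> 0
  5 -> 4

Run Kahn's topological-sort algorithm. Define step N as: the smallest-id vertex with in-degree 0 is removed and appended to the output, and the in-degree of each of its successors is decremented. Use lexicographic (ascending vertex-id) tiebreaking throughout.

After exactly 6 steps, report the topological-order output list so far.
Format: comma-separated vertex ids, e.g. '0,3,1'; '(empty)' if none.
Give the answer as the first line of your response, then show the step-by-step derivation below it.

1,3,5,4,0,2

step 1: output 1; order=[1]; indeg=(1,0,2,0,1,0)
step 2: output 3; order=[1,3]; indeg=(1,0,1,0,1,0)
step 3: output 5; order=[1,3,5]; indeg=(1,0,1,0,0,0)
step 4: output 4; order=[1,3,5,4]; indeg=(0,0,1,0,0,0)
step 5: output 0; order=[1,3,5,4,0]; indeg=(0,0,0,0,0,0)
step 6: output 2; order=[1,3,5,4,0,2]; indeg=(0,0,0,0,0,0)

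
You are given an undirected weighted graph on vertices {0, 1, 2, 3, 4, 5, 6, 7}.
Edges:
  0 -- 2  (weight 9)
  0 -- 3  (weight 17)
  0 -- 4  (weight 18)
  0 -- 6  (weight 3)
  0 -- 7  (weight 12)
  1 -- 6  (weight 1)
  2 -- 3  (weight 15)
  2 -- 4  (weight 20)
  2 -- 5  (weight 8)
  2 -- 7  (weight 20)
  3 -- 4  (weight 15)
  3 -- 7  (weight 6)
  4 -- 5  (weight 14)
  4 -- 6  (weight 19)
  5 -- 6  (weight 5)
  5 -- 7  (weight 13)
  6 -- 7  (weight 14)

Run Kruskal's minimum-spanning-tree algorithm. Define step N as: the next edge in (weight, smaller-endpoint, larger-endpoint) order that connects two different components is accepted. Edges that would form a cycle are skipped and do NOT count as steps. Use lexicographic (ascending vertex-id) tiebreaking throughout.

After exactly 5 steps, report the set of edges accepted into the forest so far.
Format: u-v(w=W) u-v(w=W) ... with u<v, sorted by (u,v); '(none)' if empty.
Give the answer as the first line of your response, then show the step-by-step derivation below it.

0-6(w=3) 1-6(w=1) 2-5(w=8) 3-7(w=6) 5-6(w=5)

step 1: add edge 1-6 (w=1); MST = {1-6(w=1)}
step 2: add edge 0-6 (w=3); MST = {0-6(w=3) 1-6(w=1)}
step 3: add edge 5-6 (w=5); MST = {0-6(w=3) 1-6(w=1) 5-6(w=5)}
step 4: add edge 3-7 (w=6); MST = {0-6(w=3) 1-6(w=1) 3-7(w=6) 5-6(w=5)}
step 5: add edge 2-5 (w=8); MST = {0-6(w=3) 1-6(w=1) 2-5(w=8) 3-7(w=6) 5-6(w=5)}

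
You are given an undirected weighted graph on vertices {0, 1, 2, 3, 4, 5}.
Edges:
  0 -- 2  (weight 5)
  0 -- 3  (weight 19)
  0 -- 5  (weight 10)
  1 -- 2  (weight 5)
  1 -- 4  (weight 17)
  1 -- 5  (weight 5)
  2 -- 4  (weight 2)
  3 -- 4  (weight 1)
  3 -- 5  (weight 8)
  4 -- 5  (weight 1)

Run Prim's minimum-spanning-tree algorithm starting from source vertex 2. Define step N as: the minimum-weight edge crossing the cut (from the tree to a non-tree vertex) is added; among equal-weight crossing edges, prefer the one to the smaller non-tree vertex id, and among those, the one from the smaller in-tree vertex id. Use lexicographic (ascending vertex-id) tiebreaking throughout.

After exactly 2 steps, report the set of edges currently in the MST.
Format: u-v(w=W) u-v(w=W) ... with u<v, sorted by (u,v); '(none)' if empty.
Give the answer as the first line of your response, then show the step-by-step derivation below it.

2-4(w=2) 3-4(w=1)

step 1: add edge 2-4 (w=2); MST = {2-4(w=2)}
step 2: add edge 3-4 (w=1); MST = {2-4(w=2) 3-4(w=1)}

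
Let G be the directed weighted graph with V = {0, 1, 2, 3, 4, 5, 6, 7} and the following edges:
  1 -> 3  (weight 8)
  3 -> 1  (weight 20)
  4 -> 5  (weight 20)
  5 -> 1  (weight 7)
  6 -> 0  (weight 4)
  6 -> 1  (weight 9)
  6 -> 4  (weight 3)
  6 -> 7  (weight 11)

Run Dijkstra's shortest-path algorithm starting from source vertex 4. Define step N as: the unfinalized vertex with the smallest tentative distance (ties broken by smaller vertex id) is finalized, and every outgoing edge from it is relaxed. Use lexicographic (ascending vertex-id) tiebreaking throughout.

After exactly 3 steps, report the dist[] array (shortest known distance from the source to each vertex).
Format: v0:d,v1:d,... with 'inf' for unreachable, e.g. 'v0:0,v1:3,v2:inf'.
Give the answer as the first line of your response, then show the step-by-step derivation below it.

v0:inf,v1:27,v2:inf,v3:35,v4:0,v5:20,v6:inf,v7:inf

step 1: dist = v0:inf,v1:inf,v2:inf,v3:inf,v4:0,v5:20,v6:inf,v7:inf
step 2: dist = v0:inf,v1:27,v2:inf,v3:inf,v4:0,v5:20,v6:inf,v7:inf
step 3: dist = v0:inf,v1:27,v2:inf,v3:35,v4:0,v5:20,v6:inf,v7:inf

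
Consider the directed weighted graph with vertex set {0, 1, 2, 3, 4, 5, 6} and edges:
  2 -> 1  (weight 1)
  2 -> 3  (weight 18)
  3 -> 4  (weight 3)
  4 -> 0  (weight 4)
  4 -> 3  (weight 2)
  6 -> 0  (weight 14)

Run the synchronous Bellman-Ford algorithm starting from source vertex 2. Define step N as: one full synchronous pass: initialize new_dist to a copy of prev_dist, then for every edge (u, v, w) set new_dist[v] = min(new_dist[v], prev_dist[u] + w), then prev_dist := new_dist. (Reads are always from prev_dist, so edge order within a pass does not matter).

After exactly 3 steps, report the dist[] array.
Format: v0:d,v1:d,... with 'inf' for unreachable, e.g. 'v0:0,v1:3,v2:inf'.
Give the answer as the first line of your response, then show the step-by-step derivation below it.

v0:25,v1:1,v2:0,v3:18,v4:21,v5:inf,v6:inf

step 1: dist = v0:inf,v1:1,v2:0,v3:18,v4:inf,v5:inf,v6:inf
step 2: dist = v0:inf,v1:1,v2:0,v3:18,v4:21,v5:inf,v6:inf
step 3: dist = v0:25,v1:1,v2:0,v3:18,v4:21,v5:inf,v6:inf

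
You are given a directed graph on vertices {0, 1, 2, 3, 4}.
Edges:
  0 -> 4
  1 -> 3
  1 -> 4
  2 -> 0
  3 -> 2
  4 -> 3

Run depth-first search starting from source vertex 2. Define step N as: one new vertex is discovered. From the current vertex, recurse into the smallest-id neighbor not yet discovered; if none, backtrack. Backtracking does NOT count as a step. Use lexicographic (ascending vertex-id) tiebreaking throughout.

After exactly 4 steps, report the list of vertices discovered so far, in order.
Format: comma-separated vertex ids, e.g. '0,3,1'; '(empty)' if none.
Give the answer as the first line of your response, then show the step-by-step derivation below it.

2,0,4,3

step 1: discover 2; path=2; order=2
step 2: discover 0; path=2>0; order=2,0
step 3: discover 4; path=2>0>4; order=2,0,4
step 4: discover 3; path=2>0>4>3; order=2,0,4,3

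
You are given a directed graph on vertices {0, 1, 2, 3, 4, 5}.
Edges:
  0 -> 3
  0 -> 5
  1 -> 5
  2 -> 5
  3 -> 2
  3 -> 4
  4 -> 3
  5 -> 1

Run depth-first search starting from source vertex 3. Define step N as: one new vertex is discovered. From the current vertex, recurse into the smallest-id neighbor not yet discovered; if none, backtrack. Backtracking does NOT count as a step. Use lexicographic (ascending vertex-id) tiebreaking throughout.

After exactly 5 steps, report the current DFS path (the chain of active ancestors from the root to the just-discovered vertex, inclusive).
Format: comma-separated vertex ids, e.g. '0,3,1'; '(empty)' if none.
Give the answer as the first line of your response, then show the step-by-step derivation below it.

3,4

step 1: discover 3; path=3; order=3
step 2: discover 2; path=3>2; order=3,2
step 3: discover 5; path=3>2>5; order=3,2,5
step 4: discover 1; path=3>2>5>1; order=3,2,5,1
step 5: discover 4; path=3>4; order=3,2,5,1,4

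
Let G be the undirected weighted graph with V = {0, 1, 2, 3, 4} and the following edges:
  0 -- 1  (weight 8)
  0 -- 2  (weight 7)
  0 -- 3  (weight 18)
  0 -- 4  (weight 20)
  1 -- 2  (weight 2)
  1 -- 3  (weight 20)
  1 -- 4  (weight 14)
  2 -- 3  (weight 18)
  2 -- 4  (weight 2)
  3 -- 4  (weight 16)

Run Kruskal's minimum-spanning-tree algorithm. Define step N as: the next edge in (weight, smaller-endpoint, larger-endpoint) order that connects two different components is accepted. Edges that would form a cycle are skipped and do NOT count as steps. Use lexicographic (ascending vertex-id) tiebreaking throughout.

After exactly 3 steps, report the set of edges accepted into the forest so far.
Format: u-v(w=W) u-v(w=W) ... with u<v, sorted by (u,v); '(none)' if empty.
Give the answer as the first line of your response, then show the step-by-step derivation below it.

0-2(w=7) 1-2(w=2) 2-4(w=2)

step 1: add edge 1-2 (w=2); MST = {1-2(w=2)}
step 2: add edge 2-4 (w=2); MST = {1-2(w=2) 2-4(w=2)}
step 3: add edge 0-2 (w=7); MST = {0-2(w=7) 1-2(w=2) 2-4(w=2)}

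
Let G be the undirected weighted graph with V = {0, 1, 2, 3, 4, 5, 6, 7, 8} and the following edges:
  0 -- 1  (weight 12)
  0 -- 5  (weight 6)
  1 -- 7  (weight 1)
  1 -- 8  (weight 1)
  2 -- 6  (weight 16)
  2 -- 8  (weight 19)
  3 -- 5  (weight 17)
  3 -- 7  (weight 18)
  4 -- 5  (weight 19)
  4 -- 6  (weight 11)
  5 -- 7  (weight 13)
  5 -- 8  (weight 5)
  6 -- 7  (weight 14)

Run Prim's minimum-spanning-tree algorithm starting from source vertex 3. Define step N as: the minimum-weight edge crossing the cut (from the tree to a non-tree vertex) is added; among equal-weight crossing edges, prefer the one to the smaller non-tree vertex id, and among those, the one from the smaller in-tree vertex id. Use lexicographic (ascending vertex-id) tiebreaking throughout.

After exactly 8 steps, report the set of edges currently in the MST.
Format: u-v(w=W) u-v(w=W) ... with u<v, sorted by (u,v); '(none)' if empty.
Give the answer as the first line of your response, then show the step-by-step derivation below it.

0-5(w=6) 1-7(w=1) 1-8(w=1) 2-6(w=16) 3-5(w=17) 4-6(w=11) 5-8(w=5) 6-7(w=14)

step 1: add edge 3-5 (w=17); MST = {3-5(w=17)}
step 2: add edge 5-8 (w=5); MST = {3-5(w=17) 5-8(w=5)}
step 3: add edge 1-8 (w=1); MST = {1-8(w=1) 3-5(w=17) 5-8(w=5)}
step 4: add edge 1-7 (w=1); MST = {1-7(w=1) 1-8(w=1) 3-5(w=17) 5-8(w=5)}
step 5: add edge 0-5 (w=6); MST = {0-5(w=6) 1-7(w=1) 1-8(w=1) 3-5(w=17) 5-8(w=5)}
step 6: add edge 6-7 (w=14); MST = {0-5(w=6) 1-7(w=1) 1-8(w=1) 3-5(w=17) 5-8(w=5) 6-7(w=14)}
step 7: add edge 4-6 (w=11); MST = {0-5(w=6) 1-7(w=1) 1-8(w=1) 3-5(w=17) 4-6(w=11) 5-8(w=5) 6-7(w=14)}
step 8: add edge 2-6 (w=16); MST = {0-5(w=6) 1-7(w=1) 1-8(w=1) 2-6(w=16) 3-5(w=17) 4-6(w=11) 5-8(w=5) 6-7(w=14)}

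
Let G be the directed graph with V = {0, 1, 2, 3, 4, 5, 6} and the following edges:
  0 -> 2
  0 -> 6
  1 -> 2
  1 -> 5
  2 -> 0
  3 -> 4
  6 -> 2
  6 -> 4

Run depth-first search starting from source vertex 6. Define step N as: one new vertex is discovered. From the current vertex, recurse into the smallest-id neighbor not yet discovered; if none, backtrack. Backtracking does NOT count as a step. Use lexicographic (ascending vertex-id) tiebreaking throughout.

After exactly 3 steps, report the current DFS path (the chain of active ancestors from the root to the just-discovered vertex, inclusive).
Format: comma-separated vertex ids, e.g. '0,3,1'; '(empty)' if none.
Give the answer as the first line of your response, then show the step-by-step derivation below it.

6,2,0

step 1: discover 6; path=6; order=6
step 2: discover 2; path=6>2; order=6,2
step 3: discover 0; path=6>2>0; order=6,2,0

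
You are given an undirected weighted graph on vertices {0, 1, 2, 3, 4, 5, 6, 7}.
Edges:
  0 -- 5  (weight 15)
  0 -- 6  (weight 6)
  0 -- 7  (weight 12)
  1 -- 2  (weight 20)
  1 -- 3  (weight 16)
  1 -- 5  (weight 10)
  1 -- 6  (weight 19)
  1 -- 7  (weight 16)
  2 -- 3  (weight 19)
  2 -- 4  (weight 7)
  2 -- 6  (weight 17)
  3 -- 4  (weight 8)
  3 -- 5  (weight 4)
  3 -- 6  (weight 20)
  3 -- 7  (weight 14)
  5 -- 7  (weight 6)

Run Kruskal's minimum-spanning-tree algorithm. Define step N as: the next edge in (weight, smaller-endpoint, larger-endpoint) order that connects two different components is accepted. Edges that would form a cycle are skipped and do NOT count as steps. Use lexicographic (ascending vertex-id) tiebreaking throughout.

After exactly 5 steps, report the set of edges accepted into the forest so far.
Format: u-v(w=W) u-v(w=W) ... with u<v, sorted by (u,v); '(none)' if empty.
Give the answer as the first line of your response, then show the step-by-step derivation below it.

0-6(w=6) 2-4(w=7) 3-4(w=8) 3-5(w=4) 5-7(w=6)

step 1: add edge 3-5 (w=4); MST = {3-5(w=4)}
step 2: add edge 0-6 (w=6); MST = {0-6(w=6) 3-5(w=4)}
step 3: add edge 5-7 (w=6); MST = {0-6(w=6) 3-5(w=4) 5-7(w=6)}
step 4: add edge 2-4 (w=7); MST = {0-6(w=6) 2-4(w=7) 3-5(w=4) 5-7(w=6)}
step 5: add edge 3-4 (w=8); MST = {0-6(w=6) 2-4(w=7) 3-4(w=8) 3-5(w=4) 5-7(w=6)}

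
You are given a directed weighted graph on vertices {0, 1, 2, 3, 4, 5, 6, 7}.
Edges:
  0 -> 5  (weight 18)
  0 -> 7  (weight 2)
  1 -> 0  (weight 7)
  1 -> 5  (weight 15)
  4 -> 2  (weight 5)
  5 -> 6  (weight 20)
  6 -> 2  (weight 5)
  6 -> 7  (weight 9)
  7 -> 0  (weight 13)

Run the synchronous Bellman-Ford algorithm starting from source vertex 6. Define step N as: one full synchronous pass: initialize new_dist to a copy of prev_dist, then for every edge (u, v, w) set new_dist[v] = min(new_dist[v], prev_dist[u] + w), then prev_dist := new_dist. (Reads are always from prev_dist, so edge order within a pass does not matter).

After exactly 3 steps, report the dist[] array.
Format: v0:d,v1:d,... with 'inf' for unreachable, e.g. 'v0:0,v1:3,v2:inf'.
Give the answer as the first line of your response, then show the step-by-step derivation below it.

v0:22,v1:inf,v2:5,v3:inf,v4:inf,v5:40,v6:0,v7:9

step 1: dist = v0:inf,v1:inf,v2:5,v3:inf,v4:inf,v5:inf,v6:0,v7:9
step 2: dist = v0:22,v1:inf,v2:5,v3:inf,v4:inf,v5:inf,v6:0,v7:9
step 3: dist = v0:22,v1:inf,v2:5,v3:inf,v4:inf,v5:40,v6:0,v7:9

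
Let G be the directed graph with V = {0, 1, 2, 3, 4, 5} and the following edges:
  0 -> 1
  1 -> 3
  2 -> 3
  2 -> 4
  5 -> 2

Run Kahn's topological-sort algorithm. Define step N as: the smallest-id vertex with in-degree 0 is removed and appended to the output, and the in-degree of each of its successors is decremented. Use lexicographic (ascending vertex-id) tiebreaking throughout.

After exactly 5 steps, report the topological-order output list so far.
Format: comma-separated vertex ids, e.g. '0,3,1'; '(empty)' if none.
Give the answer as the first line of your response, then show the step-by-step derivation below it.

0,1,5,2,3

step 1: output 0; order=[0]; indeg=(0,0,1,2,1,0)
step 2: output 1; order=[0,1]; indeg=(0,0,1,1,1,0)
step 3: output 5; order=[0,1,5]; indeg=(0,0,0,1,1,0)
step 4: output 2; order=[0,1,5,2]; indeg=(0,0,0,0,0,0)
step 5: output 3; order=[0,1,5,2,3]; indeg=(0,0,0,0,0,0)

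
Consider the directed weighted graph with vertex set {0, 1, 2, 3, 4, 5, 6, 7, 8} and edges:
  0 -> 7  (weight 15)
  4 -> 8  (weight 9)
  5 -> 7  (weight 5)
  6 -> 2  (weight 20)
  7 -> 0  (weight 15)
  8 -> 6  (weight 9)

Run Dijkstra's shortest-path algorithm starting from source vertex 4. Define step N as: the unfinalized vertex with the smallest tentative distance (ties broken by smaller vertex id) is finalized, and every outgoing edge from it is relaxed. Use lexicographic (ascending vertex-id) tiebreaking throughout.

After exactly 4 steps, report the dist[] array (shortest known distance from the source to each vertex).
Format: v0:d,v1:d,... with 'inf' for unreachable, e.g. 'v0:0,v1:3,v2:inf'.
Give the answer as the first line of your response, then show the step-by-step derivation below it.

v0:inf,v1:inf,v2:38,v3:inf,v4:0,v5:inf,v6:18,v7:inf,v8:9

step 1: dist = v0:inf,v1:inf,v2:inf,v3:inf,v4:0,v5:inf,v6:inf,v7:inf,v8:9
step 2: dist = v0:inf,v1:inf,v2:inf,v3:inf,v4:0,v5:inf,v6:18,v7:inf,v8:9
step 3: dist = v0:inf,v1:inf,v2:38,v3:inf,v4:0,v5:inf,v6:18,v7:inf,v8:9
step 4: dist = v0:inf,v1:inf,v2:38,v3:inf,v4:0,v5:inf,v6:18,v7:inf,v8:9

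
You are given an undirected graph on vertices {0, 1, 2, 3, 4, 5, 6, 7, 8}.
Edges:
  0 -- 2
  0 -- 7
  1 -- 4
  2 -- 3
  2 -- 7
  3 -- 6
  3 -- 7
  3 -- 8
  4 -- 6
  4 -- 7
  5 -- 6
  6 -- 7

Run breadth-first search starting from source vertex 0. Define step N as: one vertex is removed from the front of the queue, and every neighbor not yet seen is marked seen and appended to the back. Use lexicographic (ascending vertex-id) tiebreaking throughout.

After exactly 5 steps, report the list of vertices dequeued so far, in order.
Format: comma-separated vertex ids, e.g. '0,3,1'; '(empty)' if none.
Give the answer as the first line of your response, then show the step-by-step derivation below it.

0,2,7,3,4

step 1: dequeue 0; queue=[2,7]; order=0
step 2: dequeue 2; queue=[7,3]; order=0,2
step 3: dequeue 7; queue=[3,4,6]; order=0,2,7
step 4: dequeue 3; queue=[4,6,8]; order=0,2,7,3
step 5: dequeue 4; queue=[6,8,1]; order=0,2,7,3,4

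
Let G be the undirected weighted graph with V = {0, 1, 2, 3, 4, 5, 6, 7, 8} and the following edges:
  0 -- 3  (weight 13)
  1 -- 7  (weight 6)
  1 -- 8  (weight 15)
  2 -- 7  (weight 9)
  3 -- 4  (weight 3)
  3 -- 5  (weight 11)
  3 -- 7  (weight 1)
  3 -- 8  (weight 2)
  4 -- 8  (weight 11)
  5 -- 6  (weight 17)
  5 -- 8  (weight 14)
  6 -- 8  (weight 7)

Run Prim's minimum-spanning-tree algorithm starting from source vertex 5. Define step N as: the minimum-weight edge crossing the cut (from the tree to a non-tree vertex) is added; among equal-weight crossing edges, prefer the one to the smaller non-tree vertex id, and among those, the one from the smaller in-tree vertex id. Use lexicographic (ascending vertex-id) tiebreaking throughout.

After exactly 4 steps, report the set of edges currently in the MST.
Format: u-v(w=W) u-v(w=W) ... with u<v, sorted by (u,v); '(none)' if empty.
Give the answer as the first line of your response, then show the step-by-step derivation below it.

3-4(w=3) 3-5(w=11) 3-7(w=1) 3-8(w=2)

step 1: add edge 3-5 (w=11); MST = {3-5(w=11)}
step 2: add edge 3-7 (w=1); MST = {3-5(w=11) 3-7(w=1)}
step 3: add edge 3-8 (w=2); MST = {3-5(w=11) 3-7(w=1) 3-8(w=2)}
step 4: add edge 3-4 (w=3); MST = {3-4(w=3) 3-5(w=11) 3-7(w=1) 3-8(w=2)}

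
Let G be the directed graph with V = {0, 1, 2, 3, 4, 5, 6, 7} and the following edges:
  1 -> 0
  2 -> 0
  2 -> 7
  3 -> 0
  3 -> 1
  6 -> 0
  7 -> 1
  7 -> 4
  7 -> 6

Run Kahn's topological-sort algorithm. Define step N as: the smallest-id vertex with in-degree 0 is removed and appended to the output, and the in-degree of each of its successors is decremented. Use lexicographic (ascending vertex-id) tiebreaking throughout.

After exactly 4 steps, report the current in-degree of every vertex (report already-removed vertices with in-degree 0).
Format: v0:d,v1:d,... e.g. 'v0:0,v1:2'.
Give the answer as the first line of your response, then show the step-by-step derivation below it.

v0:2,v1:0,v2:0,v3:0,v4:0,v5:0,v6:0,v7:0

step 1: output 2; order=[2]; indeg=(3,2,0,0,1,0,1,0)
step 2: output 3; order=[2,3]; indeg=(2,1,0,0,1,0,1,0)
step 3: output 5; order=[2,3,5]; indeg=(2,1,0,0,1,0,1,0)
step 4: output 7; order=[2,3,5,7]; indeg=(2,0,0,0,0,0,0,0)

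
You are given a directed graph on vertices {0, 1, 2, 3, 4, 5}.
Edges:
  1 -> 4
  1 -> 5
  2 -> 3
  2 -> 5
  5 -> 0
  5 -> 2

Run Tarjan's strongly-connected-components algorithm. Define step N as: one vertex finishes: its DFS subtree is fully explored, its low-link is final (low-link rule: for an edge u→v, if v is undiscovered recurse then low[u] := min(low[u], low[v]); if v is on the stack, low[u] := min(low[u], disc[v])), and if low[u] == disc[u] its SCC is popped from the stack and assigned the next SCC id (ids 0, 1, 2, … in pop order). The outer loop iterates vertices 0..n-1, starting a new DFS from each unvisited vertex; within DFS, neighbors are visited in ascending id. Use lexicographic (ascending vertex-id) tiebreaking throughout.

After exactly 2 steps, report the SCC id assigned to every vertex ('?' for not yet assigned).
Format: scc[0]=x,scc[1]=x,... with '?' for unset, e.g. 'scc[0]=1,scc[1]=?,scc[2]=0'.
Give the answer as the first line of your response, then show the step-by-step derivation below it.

scc[0]=0,scc[1]=?,scc[2]=?,scc[3]=?,scc[4]=1,scc[5]=?

step 1: low=(low[0]=0,low[1]=?,low[2]=?,low[3]=?,low[4]=?,low[5]=?); scc=(scc[0]=0,scc[1]=?,scc[2]=?,scc[3]=?,scc[4]=?,scc[5]=?)
step 2: low=(low[0]=0,low[1]=1,low[2]=?,low[3]=?,low[4]=2,low[5]=?); scc=(scc[0]=0,scc[1]=?,scc[2]=?,scc[3]=?,scc[4]=1,scc[5]=?)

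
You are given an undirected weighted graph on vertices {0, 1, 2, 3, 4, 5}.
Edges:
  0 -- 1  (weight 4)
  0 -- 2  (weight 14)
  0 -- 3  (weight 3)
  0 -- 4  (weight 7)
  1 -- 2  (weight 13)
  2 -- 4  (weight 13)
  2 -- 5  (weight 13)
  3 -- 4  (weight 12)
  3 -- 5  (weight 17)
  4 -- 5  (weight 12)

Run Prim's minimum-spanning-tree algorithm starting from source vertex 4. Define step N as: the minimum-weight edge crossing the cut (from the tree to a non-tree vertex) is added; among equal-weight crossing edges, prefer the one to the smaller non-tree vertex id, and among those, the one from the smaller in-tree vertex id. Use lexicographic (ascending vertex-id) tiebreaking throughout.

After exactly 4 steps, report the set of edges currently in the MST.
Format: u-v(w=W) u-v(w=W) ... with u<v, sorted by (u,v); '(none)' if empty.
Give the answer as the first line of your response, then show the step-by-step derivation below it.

0-1(w=4) 0-3(w=3) 0-4(w=7) 4-5(w=12)

step 1: add edge 0-4 (w=7); MST = {0-4(w=7)}
step 2: add edge 0-3 (w=3); MST = {0-3(w=3) 0-4(w=7)}
step 3: add edge 0-1 (w=4); MST = {0-1(w=4) 0-3(w=3) 0-4(w=7)}
step 4: add edge 4-5 (w=12); MST = {0-1(w=4) 0-3(w=3) 0-4(w=7) 4-5(w=12)}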